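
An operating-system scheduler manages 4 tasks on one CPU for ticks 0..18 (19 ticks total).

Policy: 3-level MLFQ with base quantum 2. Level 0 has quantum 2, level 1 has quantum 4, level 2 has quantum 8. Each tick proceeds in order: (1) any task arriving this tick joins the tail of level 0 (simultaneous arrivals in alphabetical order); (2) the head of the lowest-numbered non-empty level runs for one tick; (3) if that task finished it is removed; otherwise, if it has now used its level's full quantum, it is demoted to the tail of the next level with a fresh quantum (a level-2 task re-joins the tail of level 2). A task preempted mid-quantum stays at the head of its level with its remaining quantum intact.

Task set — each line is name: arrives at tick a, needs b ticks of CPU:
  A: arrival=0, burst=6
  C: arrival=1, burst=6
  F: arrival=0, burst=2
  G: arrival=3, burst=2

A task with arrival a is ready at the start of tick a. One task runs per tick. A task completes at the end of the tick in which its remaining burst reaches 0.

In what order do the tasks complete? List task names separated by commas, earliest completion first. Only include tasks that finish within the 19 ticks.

completion order = F, G, A, C

t=0: L0/L1/L2 = AF/-/- → run A
t=1: L0/L1/L2 = AFC/-/- → run A
t=2: L0/L1/L2 = FC/A/- → run F
t=3: L0/L1/L2 = FCG/A/- → run F
t=4: L0/L1/L2 = CG/A/- → run C
t=5: L0/L1/L2 = CG/A/- → run C
t=6: L0/L1/L2 = G/AC/- → run G
t=7: L0/L1/L2 = G/AC/- → run G
t=8: L0/L1/L2 = -/AC/- → run A
t=9: L0/L1/L2 = -/AC/- → run A
t=10: L0/L1/L2 = -/AC/- → run A
t=11: L0/L1/L2 = -/AC/- → run A
t=12: L0/L1/L2 = -/C/- → run C
t=13: L0/L1/L2 = -/C/- → run C
t=14: L0/L1/L2 = -/C/- → run C
t=15: L0/L1/L2 = -/C/- → run C
t=16: (idle)
t=17: (idle)
t=18: (idle)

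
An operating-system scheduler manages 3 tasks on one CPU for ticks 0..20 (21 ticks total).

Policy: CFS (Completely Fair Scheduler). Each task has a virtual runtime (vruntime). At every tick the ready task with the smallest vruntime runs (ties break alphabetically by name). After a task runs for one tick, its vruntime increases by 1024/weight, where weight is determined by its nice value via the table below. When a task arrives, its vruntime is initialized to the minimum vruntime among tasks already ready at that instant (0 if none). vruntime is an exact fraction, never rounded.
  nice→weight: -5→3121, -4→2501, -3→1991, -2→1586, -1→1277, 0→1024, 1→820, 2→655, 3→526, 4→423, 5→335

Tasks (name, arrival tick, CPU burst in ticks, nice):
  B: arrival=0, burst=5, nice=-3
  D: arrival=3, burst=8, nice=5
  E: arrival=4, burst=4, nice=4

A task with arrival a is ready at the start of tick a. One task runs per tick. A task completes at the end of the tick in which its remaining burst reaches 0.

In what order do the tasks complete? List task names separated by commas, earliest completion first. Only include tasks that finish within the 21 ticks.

completion order = B, E, D

t=0: vr[B=0] → run B
t=1: vr[B=1024/1991] → run B
t=2: vr[B=2048/1991] → run B
t=3: vr[B=3072/1991 D=3072/1991] → run B
t=4: vr[B=4096/1991 D=3072/1991 E=3072/1991] → run D
t=5: vr[B=4096/1991 D=3067904/666985 E=3072/1991] → run E
t=6: vr[B=4096/1991 D=3067904/666985 E=3338240/842193] → run B
t=7: vr[D=3067904/666985 E=3338240/842193] → run E
t=8: vr[D=3067904/666985 E=5377024/842193] → run D
t=9: vr[D=5106688/666985 E=5377024/842193] → run E
t=10: vr[D=5106688/666985 E=2471936/280731] → run D
t=11: vr[D=7145472/666985 E=2471936/280731] → run E
t=12: vr[D=7145472/666985] → run D
t=13: vr[D=9184256/666985] → run D
t=14: vr[D=2244608/133397] → run D
t=15: vr[D=13261824/666985] → run D
t=16: vr[D=15300608/666985] → run D
t=17: (idle)
t=18: (idle)
t=19: (idle)
t=20: (idle)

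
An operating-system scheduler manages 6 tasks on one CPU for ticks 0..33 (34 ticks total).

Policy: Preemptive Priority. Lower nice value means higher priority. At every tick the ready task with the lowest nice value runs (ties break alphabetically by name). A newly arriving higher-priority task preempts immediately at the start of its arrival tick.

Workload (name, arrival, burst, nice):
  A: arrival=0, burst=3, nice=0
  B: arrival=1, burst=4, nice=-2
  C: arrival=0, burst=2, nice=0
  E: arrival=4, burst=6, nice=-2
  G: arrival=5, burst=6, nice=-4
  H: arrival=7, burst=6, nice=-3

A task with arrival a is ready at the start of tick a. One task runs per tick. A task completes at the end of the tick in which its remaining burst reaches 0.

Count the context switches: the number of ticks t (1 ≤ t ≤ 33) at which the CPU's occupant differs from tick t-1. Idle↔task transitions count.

t=0: ready={A,C} → run A
t=1: ready={A,B,C} → run B
t=2: ready={A,B,C} → run B
t=3: ready={A,B,C} → run B
t=4: ready={A,B,C,E} → run B
t=5: ready={A,C,E,G} → run G
t=6: ready={A,C,E,G} → run G
t=7: ready={A,C,E,G,H} → run G
t=8: ready={A,C,E,G,H} → run G
t=9: ready={A,C,E,G,H} → run G
t=10: ready={A,C,E,G,H} → run G
t=11: ready={A,C,E,H} → run H
t=12: ready={A,C,E,H} → run H
t=13: ready={A,C,E,H} → run H
t=14: ready={A,C,E,H} → run H
t=15: ready={A,C,E,H} → run H
t=16: ready={A,C,E,H} → run H
t=17: ready={A,C,E} → run E
t=18: ready={A,C,E} → run E
t=19: ready={A,C,E} → run E
t=20: ready={A,C,E} → run E
t=21: ready={A,C,E} → run E
t=22: ready={A,C,E} → run E
t=23: ready={A,C} → run A
t=24: ready={A,C} → run A
t=25: ready={C} → run C
t=26: ready={C} → run C
t=27: (idle)
t=28: (idle)
t=29: (idle)
t=30: (idle)
t=31: (idle)
t=32: (idle)
t=33: (idle)

context switches = 7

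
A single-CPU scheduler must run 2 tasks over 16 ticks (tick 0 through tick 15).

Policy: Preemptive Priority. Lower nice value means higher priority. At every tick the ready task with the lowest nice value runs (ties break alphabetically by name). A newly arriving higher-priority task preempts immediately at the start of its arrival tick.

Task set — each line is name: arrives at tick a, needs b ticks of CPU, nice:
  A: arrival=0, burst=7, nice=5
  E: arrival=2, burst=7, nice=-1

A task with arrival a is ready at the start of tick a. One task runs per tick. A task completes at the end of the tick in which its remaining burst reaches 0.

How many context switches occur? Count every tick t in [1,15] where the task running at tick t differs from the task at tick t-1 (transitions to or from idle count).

t=0: ready={A} → run A
t=1: ready={A} → run A
t=2: ready={A,E} → run E
t=3: ready={A,E} → run E
t=4: ready={A,E} → run E
t=5: ready={A,E} → run E
t=6: ready={A,E} → run E
t=7: ready={A,E} → run E
t=8: ready={A,E} → run E
t=9: ready={A} → run A
t=10: ready={A} → run A
t=11: ready={A} → run A
t=12: ready={A} → run A
t=13: ready={A} → run A
t=14: (idle)
t=15: (idle)

context switches = 3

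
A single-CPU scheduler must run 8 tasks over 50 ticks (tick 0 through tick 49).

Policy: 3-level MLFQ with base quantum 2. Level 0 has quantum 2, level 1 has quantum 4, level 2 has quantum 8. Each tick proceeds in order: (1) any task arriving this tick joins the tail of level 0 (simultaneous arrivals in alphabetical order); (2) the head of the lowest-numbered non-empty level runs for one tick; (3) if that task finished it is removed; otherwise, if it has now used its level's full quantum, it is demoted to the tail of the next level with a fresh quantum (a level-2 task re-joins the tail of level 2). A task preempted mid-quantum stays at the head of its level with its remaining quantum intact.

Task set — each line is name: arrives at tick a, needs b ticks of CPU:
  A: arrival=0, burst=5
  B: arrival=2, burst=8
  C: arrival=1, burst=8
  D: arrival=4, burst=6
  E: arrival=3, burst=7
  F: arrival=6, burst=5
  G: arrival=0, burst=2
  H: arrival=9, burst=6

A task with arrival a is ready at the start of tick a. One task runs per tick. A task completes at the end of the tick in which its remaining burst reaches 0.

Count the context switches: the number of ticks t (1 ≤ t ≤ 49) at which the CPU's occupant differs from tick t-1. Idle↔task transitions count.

t=0: L0/L1/L2 = AG/-/- → run A
t=1: L0/L1/L2 = AGC/-/- → run A
t=2: L0/L1/L2 = GCB/A/- → run G
t=3: L0/L1/L2 = GCBE/A/- → run G
t=4: L0/L1/L2 = CBED/A/- → run C
t=5: L0/L1/L2 = CBED/A/- → run C
t=6: L0/L1/L2 = BEDF/AC/- → run B
t=7: L0/L1/L2 = BEDF/AC/- → run B
t=8: L0/L1/L2 = EDF/ACB/- → run E
t=9: L0/L1/L2 = EDFH/ACB/- → run E
t=10: L0/L1/L2 = DFH/ACBE/- → run D
t=11: L0/L1/L2 = DFH/ACBE/- → run D
t=12: L0/L1/L2 = FH/ACBED/- → run F
t=13: L0/L1/L2 = FH/ACBED/- → run F
t=14: L0/L1/L2 = H/ACBEDF/- → run H
t=15: L0/L1/L2 = H/ACBEDF/- → run H
t=16: L0/L1/L2 = -/ACBEDFH/- → run A
t=17: L0/L1/L2 = -/ACBEDFH/- → run A
t=18: L0/L1/L2 = -/ACBEDFH/- → run A
t=19: L0/L1/L2 = -/CBEDFH/- → run C
t=20: L0/L1/L2 = -/CBEDFH/- → run C
t=21: L0/L1/L2 = -/CBEDFH/- → run C
t=22: L0/L1/L2 = -/CBEDFH/- → run C
t=23: L0/L1/L2 = -/BEDFH/C → run B
t=24: L0/L1/L2 = -/BEDFH/C → run B
t=25: L0/L1/L2 = -/BEDFH/C → run B
t=26: L0/L1/L2 = -/BEDFH/C → run B
t=27: L0/L1/L2 = -/EDFH/CB → run E
t=28: L0/L1/L2 = -/EDFH/CB → run E
t=29: L0/L1/L2 = -/EDFH/CB → run E
t=30: L0/L1/L2 = -/EDFH/CB → run E
t=31: L0/L1/L2 = -/DFH/CBE → run D
t=32: L0/L1/L2 = -/DFH/CBE → run D
t=33: L0/L1/L2 = -/DFH/CBE → run D
t=34: L0/L1/L2 = -/DFH/CBE → run D
t=35: L0/L1/L2 = -/FH/CBE → run F
t=36: L0/L1/L2 = -/FH/CBE → run F
t=37: L0/L1/L2 = -/FH/CBE → run F
t=38: L0/L1/L2 = -/H/CBE → run H
t=39: L0/L1/L2 = -/H/CBE → run H
t=40: L0/L1/L2 = -/H/CBE → run H
t=41: L0/L1/L2 = -/H/CBE → run H
t=42: L0/L1/L2 = -/-/CBE → run C
t=43: L0/L1/L2 = -/-/CBE → run C
t=44: L0/L1/L2 = -/-/BE → run B
t=45: L0/L1/L2 = -/-/BE → run B
t=46: L0/L1/L2 = -/-/E → run E
t=47: (idle)
t=48: (idle)
t=49: (idle)

context switches = 18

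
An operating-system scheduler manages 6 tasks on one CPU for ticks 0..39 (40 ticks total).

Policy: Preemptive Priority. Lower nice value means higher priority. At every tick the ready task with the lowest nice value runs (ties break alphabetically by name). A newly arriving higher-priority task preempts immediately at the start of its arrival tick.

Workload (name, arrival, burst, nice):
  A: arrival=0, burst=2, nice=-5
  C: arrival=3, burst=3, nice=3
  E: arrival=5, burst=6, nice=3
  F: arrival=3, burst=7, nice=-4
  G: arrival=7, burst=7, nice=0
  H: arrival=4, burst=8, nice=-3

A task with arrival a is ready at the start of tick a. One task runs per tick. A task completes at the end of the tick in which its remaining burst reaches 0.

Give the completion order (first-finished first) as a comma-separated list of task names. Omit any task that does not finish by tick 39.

completion order = A, F, H, G, C, E

t=0: ready={A} → run A
t=1: ready={A} → run A
t=2: (idle)
t=3: ready={C,F} → run F
t=4: ready={C,F,H} → run F
t=5: ready={C,E,F,H} → run F
t=6: ready={C,E,F,H} → run F
t=7: ready={C,E,F,G,H} → run F
t=8: ready={C,E,F,G,H} → run F
t=9: ready={C,E,F,G,H} → run F
t=10: ready={C,E,G,H} → run H
t=11: ready={C,E,G,H} → run H
t=12: ready={C,E,G,H} → run H
t=13: ready={C,E,G,H} → run H
t=14: ready={C,E,G,H} → run H
t=15: ready={C,E,G,H} → run H
t=16: ready={C,E,G,H} → run H
t=17: ready={C,E,G,H} → run H
t=18: ready={C,E,G} → run G
t=19: ready={C,E,G} → run G
t=20: ready={C,E,G} → run G
t=21: ready={C,E,G} → run G
t=22: ready={C,E,G} → run G
t=23: ready={C,E,G} → run G
t=24: ready={C,E,G} → run G
t=25: ready={C,E} → run C
t=26: ready={C,E} → run C
t=27: ready={C,E} → run C
t=28: ready={E} → run E
t=29: ready={E} → run E
t=30: ready={E} → run E
t=31: ready={E} → run E
t=32: ready={E} → run E
t=33: ready={E} → run E
t=34: (idle)
t=35: (idle)
t=36: (idle)
t=37: (idle)
t=38: (idle)
t=39: (idle)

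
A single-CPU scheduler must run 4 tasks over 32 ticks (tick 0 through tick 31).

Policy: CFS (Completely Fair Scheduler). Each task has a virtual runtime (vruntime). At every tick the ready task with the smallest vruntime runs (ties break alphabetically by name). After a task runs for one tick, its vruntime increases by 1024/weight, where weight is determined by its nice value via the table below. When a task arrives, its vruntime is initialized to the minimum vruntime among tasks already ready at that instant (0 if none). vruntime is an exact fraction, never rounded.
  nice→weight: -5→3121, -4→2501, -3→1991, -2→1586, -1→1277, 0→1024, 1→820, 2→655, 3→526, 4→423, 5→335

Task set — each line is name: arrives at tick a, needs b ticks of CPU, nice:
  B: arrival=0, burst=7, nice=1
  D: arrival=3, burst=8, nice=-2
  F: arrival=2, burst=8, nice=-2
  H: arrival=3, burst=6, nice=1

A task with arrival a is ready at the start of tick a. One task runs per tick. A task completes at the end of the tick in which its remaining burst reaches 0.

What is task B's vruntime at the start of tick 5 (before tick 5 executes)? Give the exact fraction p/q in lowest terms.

t=0: vr[B=0] → run B
t=1: vr[B=256/205] → run B
t=2: vr[B=512/205 F=512/205] → run B
t=3: vr[B=768/205 D=512/205 F=512/205 H=512/205] → run D
t=4: vr[B=768/205 D=510976/162565 F=512/205 H=512/205] → run F
t=5: vr[B=768/205 D=510976/162565 F=510976/162565 H=512/205] → run H
t=6: vr[B=768/205 D=510976/162565 F=510976/162565 H=768/205] → run D
t=7: vr[B=768/205 D=615936/162565 F=510976/162565 H=768/205] → run F
t=8: vr[B=768/205 D=615936/162565 F=615936/162565 H=768/205] → run B
t=9: vr[B=1024/205 D=615936/162565 F=615936/162565 H=768/205] → run H
t=10: vr[B=1024/205 D=615936/162565 F=615936/162565 H=1024/205] → run D
t=11: vr[B=1024/205 D=720896/162565 F=615936/162565 H=1024/205] → run F
t=12: vr[B=1024/205 D=720896/162565 F=720896/162565 H=1024/205] → run D
t=13: vr[B=1024/205 D=825856/162565 F=720896/162565 H=1024/205] → run F
t=14: vr[B=1024/205 D=825856/162565 F=825856/162565 H=1024/205] → run B
t=15: vr[B=256/41 D=825856/162565 F=825856/162565 H=1024/205] → run H
t=16: vr[B=256/41 D=825856/162565 F=825856/162565 H=256/41] → run D
t=17: vr[B=256/41 D=930816/162565 F=825856/162565 H=256/41] → run F
t=18: vr[B=256/41 D=930816/162565 F=930816/162565 H=256/41] → run D
t=19: vr[B=256/41 D=1035776/162565 F=930816/162565 H=256/41] → run F
t=20: vr[B=256/41 D=1035776/162565 F=1035776/162565 H=256/41] → run B
t=21: vr[B=1536/205 D=1035776/162565 F=1035776/162565 H=256/41] → run H
t=22: vr[B=1536/205 D=1035776/162565 F=1035776/162565 H=1536/205] → run D
t=23: vr[B=1536/205 D=1140736/162565 F=1035776/162565 H=1536/205] → run F
t=24: vr[B=1536/205 D=1140736/162565 F=1140736/162565 H=1536/205] → run D
t=25: vr[B=1536/205 F=1140736/162565 H=1536/205] → run F
t=26: vr[B=1536/205 H=1536/205] → run B
t=27: vr[H=1536/205] → run H
t=28: vr[H=1792/205] → run H
t=29: (idle)
t=30: (idle)
t=31: (idle)

vruntime(B, start of tick 5) = 768/205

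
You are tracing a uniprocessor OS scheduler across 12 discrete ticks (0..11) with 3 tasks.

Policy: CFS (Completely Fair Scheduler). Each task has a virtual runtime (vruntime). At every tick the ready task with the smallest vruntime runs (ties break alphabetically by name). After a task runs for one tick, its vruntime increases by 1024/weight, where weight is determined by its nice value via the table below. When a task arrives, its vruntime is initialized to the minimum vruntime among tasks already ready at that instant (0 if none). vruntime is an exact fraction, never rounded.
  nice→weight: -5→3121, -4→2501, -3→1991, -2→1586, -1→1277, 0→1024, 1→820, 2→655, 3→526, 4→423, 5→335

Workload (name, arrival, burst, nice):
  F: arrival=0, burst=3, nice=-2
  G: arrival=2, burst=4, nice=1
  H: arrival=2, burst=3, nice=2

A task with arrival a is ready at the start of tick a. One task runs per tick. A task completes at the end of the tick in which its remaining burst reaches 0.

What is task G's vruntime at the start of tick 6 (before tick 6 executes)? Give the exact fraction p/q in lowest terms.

t=0: vr[F=0] → run F
t=1: vr[F=512/793] → run F
t=2: vr[F=1024/793 G=1024/793 H=1024/793] → run F
t=3: vr[G=1024/793 H=1024/793] → run G
t=4: vr[G=412928/162565 H=1024/793] → run H
t=5: vr[G=412928/162565 H=1482752/519415] → run G
t=6: vr[G=615936/162565 H=1482752/519415] → run H
t=7: vr[G=615936/162565 H=2294784/519415] → run G
t=8: vr[G=818944/162565 H=2294784/519415] → run H
t=9: vr[G=818944/162565] → run G
t=10: (idle)
t=11: (idle)

vruntime(G, start of tick 6) = 615936/162565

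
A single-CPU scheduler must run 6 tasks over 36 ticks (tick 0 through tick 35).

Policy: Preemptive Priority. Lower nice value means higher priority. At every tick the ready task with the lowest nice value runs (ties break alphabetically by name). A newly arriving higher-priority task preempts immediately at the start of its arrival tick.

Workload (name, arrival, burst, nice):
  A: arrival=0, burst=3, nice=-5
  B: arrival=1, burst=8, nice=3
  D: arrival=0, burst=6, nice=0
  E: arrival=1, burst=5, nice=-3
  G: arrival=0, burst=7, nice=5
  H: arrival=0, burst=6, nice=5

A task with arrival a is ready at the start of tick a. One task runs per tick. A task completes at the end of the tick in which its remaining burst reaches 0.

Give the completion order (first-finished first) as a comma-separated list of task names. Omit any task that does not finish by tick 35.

completion order = A, E, D, B, G, H

t=0: ready={A,D,G,H} → run A
t=1: ready={A,B,D,E,G,H} → run A
t=2: ready={A,B,D,E,G,H} → run A
t=3: ready={B,D,E,G,H} → run E
t=4: ready={B,D,E,G,H} → run E
t=5: ready={B,D,E,G,H} → run E
t=6: ready={B,D,E,G,H} → run E
t=7: ready={B,D,E,G,H} → run E
t=8: ready={B,D,G,H} → run D
t=9: ready={B,D,G,H} → run D
t=10: ready={B,D,G,H} → run D
t=11: ready={B,D,G,H} → run D
t=12: ready={B,D,G,H} → run D
t=13: ready={B,D,G,H} → run D
t=14: ready={B,G,H} → run B
t=15: ready={B,G,H} → run B
t=16: ready={B,G,H} → run B
t=17: ready={B,G,H} → run B
t=18: ready={B,G,H} → run B
t=19: ready={B,G,H} → run B
t=20: ready={B,G,H} → run B
t=21: ready={B,G,H} → run B
t=22: ready={G,H} → run G
t=23: ready={G,H} → run G
t=24: ready={G,H} → run G
t=25: ready={G,H} → run G
t=26: ready={G,H} → run G
t=27: ready={G,H} → run G
t=28: ready={G,H} → run G
t=29: ready={H} → run H
t=30: ready={H} → run H
t=31: ready={H} → run H
t=32: ready={H} → run H
t=33: ready={H} → run H
t=34: ready={H} → run H
t=35: (idle)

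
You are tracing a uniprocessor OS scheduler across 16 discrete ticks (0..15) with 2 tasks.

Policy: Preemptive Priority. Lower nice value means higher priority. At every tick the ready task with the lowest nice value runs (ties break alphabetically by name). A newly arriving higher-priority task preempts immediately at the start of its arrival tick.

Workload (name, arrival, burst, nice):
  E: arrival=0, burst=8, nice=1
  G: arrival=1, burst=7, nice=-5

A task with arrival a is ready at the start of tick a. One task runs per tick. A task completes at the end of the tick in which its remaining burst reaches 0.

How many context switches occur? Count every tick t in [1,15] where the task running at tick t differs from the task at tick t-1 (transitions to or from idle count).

context switches = 3

t=0: ready={E} → run E
t=1: ready={E,G} → run G
t=2: ready={E,G} → run G
t=3: ready={E,G} → run G
t=4: ready={E,G} → run G
t=5: ready={E,G} → run G
t=6: ready={E,G} → run G
t=7: ready={E,G} → run G
t=8: ready={E} → run E
t=9: ready={E} → run E
t=10: ready={E} → run E
t=11: ready={E} → run E
t=12: ready={E} → run E
t=13: ready={E} → run E
t=14: ready={E} → run E
t=15: (idle)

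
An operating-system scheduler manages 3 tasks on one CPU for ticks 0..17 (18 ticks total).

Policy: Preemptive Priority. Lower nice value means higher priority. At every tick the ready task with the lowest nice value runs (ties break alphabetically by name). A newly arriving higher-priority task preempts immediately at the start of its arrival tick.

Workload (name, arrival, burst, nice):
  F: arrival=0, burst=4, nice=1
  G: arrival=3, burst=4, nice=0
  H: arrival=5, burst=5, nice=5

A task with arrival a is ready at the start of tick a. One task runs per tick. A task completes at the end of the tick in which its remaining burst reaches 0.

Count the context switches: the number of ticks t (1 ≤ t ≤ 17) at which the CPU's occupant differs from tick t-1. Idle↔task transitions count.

context switches = 4

t=0: ready={F} → run F
t=1: ready={F} → run F
t=2: ready={F} → run F
t=3: ready={F,G} → run G
t=4: ready={F,G} → run G
t=5: ready={F,G,H} → run G
t=6: ready={F,G,H} → run G
t=7: ready={F,H} → run F
t=8: ready={H} → run H
t=9: ready={H} → run H
t=10: ready={H} → run H
t=11: ready={H} → run H
t=12: ready={H} → run H
t=13: (idle)
t=14: (idle)
t=15: (idle)
t=16: (idle)
t=17: (idle)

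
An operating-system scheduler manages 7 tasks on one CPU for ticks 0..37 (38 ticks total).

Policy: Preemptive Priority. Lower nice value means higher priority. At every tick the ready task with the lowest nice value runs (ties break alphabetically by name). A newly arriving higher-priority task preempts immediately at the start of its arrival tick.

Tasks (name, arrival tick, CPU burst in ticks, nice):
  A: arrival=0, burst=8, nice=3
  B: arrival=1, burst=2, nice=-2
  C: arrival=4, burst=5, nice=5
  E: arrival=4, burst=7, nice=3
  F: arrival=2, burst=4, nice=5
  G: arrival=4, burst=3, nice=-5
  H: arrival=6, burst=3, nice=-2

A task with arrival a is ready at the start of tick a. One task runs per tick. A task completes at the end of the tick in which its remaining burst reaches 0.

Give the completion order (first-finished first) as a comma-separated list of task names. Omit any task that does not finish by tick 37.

completion order = B, G, H, A, E, C, F

t=0: ready={A} → run A
t=1: ready={A,B} → run B
t=2: ready={A,B,F} → run B
t=3: ready={A,F} → run A
t=4: ready={A,C,E,F,G} → run G
t=5: ready={A,C,E,F,G} → run G
t=6: ready={A,C,E,F,G,H} → run G
t=7: ready={A,C,E,F,H} → run H
t=8: ready={A,C,E,F,H} → run H
t=9: ready={A,C,E,F,H} → run H
t=10: ready={A,C,E,F} → run A
t=11: ready={A,C,E,F} → run A
t=12: ready={A,C,E,F} → run A
t=13: ready={A,C,E,F} → run A
t=14: ready={A,C,E,F} → run A
t=15: ready={A,C,E,F} → run A
t=16: ready={C,E,F} → run E
t=17: ready={C,E,F} → run E
t=18: ready={C,E,F} → run E
t=19: ready={C,E,F} → run E
t=20: ready={C,E,F} → run E
t=21: ready={C,E,F} → run E
t=22: ready={C,E,F} → run E
t=23: ready={C,F} → run C
t=24: ready={C,F} → run C
t=25: ready={C,F} → run C
t=26: ready={C,F} → run C
t=27: ready={C,F} → run C
t=28: ready={F} → run F
t=29: ready={F} → run F
t=30: ready={F} → run F
t=31: ready={F} → run F
t=32: (idle)
t=33: (idle)
t=34: (idle)
t=35: (idle)
t=36: (idle)
t=37: (idle)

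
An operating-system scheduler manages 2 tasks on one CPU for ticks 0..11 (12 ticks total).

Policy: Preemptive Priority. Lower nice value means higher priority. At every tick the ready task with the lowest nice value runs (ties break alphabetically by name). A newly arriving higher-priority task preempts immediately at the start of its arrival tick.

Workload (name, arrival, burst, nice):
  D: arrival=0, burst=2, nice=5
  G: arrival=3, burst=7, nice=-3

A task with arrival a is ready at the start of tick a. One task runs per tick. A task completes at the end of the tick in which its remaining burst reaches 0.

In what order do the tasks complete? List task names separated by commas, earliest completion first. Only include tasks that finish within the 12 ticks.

t=0: ready={D} → run D
t=1: ready={D} → run D
t=2: (idle)
t=3: ready={G} → run G
t=4: ready={G} → run G
t=5: ready={G} → run G
t=6: ready={G} → run G
t=7: ready={G} → run G
t=8: ready={G} → run G
t=9: ready={G} → run G
t=10: (idle)
t=11: (idle)

completion order = D, G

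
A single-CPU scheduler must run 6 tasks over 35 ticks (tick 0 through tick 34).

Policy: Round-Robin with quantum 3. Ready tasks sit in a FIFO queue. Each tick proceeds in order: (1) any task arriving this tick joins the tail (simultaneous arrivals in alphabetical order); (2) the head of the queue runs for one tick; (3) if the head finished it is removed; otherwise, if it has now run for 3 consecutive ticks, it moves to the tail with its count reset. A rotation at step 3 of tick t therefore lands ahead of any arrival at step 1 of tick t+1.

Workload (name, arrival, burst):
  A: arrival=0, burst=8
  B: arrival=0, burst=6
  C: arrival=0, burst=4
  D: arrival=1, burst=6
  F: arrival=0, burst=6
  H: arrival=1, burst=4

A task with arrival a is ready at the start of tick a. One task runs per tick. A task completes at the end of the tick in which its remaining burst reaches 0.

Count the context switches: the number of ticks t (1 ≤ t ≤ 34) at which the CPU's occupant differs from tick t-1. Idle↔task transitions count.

context switches = 13

t=0: queue=[A,B,C,F] q_used=0 → run A
t=1: queue=[A,B,C,F,D,H] q_used=1 → run A
t=2: queue=[A,B,C,F,D,H] q_used=2 → run A
t=3: queue=[B,C,F,D,H,A] q_used=0 → run B
t=4: queue=[B,C,F,D,H,A] q_used=1 → run B
t=5: queue=[B,C,F,D,H,A] q_used=2 → run B
t=6: queue=[C,F,D,H,A,B] q_used=0 → run C
t=7: queue=[C,F,D,H,A,B] q_used=1 → run C
t=8: queue=[C,F,D,H,A,B] q_used=2 → run C
t=9: queue=[F,D,H,A,B,C] q_used=0 → run F
t=10: queue=[F,D,H,A,B,C] q_used=1 → run F
t=11: queue=[F,D,H,A,B,C] q_used=2 → run F
t=12: queue=[D,H,A,B,C,F] q_used=0 → run D
t=13: queue=[D,H,A,B,C,F] q_used=1 → run D
t=14: queue=[D,H,A,B,C,F] q_used=2 → run D
t=15: queue=[H,A,B,C,F,D] q_used=0 → run H
t=16: queue=[H,A,B,C,F,D] q_used=1 → run H
t=17: queue=[H,A,B,C,F,D] q_used=2 → run H
t=18: queue=[A,B,C,F,D,H] q_used=0 → run A
t=19: queue=[A,B,C,F,D,H] q_used=1 → run A
t=20: queue=[A,B,C,F,D,H] q_used=2 → run A
t=21: queue=[B,C,F,D,H,A] q_used=0 → run B
t=22: queue=[B,C,F,D,H,A] q_used=1 → run B
t=23: queue=[B,C,F,D,H,A] q_used=2 → run B
t=24: queue=[C,F,D,H,A] q_used=0 → run C
t=25: queue=[F,D,H,A] q_used=0 → run F
t=26: queue=[F,D,H,A] q_used=1 → run F
t=27: queue=[F,D,H,A] q_used=2 → run F
t=28: queue=[D,H,A] q_used=0 → run D
t=29: queue=[D,H,A] q_used=1 → run D
t=30: queue=[D,H,A] q_used=2 → run D
t=31: queue=[H,A] q_used=0 → run H
t=32: queue=[A] q_used=0 → run A
t=33: queue=[A] q_used=1 → run A
t=34: (idle)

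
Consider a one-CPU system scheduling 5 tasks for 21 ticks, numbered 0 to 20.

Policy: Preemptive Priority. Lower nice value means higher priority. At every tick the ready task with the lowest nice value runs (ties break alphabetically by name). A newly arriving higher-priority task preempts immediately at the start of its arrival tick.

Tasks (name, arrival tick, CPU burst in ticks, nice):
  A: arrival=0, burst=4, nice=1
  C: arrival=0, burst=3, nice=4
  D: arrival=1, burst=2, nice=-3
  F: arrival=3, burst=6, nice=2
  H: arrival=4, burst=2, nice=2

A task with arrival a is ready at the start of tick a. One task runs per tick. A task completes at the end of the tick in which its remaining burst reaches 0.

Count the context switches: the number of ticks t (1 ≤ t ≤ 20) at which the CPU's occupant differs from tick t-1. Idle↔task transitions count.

t=0: ready={A,C} → run A
t=1: ready={A,C,D} → run D
t=2: ready={A,C,D} → run D
t=3: ready={A,C,F} → run A
t=4: ready={A,C,F,H} → run A
t=5: ready={A,C,F,H} → run A
t=6: ready={C,F,H} → run F
t=7: ready={C,F,H} → run F
t=8: ready={C,F,H} → run F
t=9: ready={C,F,H} → run F
t=10: ready={C,F,H} → run F
t=11: ready={C,F,H} → run F
t=12: ready={C,H} → run H
t=13: ready={C,H} → run H
t=14: ready={C} → run C
t=15: ready={C} → run C
t=16: ready={C} → run C
t=17: (idle)
t=18: (idle)
t=19: (idle)
t=20: (idle)

context switches = 6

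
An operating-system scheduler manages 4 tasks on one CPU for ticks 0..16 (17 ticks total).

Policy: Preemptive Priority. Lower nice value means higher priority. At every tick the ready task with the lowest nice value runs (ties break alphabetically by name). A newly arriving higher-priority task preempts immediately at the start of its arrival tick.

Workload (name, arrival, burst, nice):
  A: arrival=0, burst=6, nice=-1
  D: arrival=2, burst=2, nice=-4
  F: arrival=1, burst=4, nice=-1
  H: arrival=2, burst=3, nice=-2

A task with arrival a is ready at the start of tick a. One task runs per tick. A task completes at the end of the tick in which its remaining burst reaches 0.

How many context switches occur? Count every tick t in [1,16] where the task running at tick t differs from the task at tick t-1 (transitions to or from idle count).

t=0: ready={A} → run A
t=1: ready={A,F} → run A
t=2: ready={A,D,F,H} → run D
t=3: ready={A,D,F,H} → run D
t=4: ready={A,F,H} → run H
t=5: ready={A,F,H} → run H
t=6: ready={A,F,H} → run H
t=7: ready={A,F} → run A
t=8: ready={A,F} → run A
t=9: ready={A,F} → run A
t=10: ready={A,F} → run A
t=11: ready={F} → run F
t=12: ready={F} → run F
t=13: ready={F} → run F
t=14: ready={F} → run F
t=15: (idle)
t=16: (idle)

context switches = 5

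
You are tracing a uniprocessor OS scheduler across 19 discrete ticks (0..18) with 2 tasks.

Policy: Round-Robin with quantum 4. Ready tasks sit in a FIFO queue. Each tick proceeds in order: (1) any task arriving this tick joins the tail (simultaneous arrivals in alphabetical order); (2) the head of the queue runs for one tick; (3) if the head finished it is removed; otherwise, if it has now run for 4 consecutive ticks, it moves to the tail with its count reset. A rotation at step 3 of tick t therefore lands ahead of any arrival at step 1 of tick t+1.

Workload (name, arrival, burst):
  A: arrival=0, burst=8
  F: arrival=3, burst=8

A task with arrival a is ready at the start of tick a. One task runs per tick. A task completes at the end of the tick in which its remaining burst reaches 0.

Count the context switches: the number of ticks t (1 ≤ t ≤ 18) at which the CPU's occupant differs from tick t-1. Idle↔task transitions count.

t=0: queue=[A] q_used=0 → run A
t=1: queue=[A] q_used=1 → run A
t=2: queue=[A] q_used=2 → run A
t=3: queue=[A,F] q_used=3 → run A
t=4: queue=[F,A] q_used=0 → run F
t=5: queue=[F,A] q_used=1 → run F
t=6: queue=[F,A] q_used=2 → run F
t=7: queue=[F,A] q_used=3 → run F
t=8: queue=[A,F] q_used=0 → run A
t=9: queue=[A,F] q_used=1 → run A
t=10: queue=[A,F] q_used=2 → run A
t=11: queue=[A,F] q_used=3 → run A
t=12: queue=[F] q_used=0 → run F
t=13: queue=[F] q_used=1 → run F
t=14: queue=[F] q_used=2 → run F
t=15: queue=[F] q_used=3 → run F
t=16: (idle)
t=17: (idle)
t=18: (idle)

context switches = 4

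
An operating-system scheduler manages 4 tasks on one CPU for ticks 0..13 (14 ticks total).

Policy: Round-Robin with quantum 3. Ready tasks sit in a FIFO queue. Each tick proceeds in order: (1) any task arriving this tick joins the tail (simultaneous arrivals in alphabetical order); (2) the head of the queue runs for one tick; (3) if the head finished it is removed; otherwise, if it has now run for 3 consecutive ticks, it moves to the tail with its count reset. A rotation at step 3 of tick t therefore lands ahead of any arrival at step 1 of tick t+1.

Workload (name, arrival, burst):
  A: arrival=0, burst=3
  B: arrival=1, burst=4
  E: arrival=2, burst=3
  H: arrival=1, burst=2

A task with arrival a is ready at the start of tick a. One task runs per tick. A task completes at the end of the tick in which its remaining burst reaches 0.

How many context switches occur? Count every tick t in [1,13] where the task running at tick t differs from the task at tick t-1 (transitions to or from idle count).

t=0: queue=[A] q_used=0 → run A
t=1: queue=[A,B,H] q_used=1 → run A
t=2: queue=[A,B,H,E] q_used=2 → run A
t=3: queue=[B,H,E] q_used=0 → run B
t=4: queue=[B,H,E] q_used=1 → run B
t=5: queue=[B,H,E] q_used=2 → run B
t=6: queue=[H,E,B] q_used=0 → run H
t=7: queue=[H,E,B] q_used=1 → run H
t=8: queue=[E,B] q_used=0 → run E
t=9: queue=[E,B] q_used=1 → run E
t=10: queue=[E,B] q_used=2 → run E
t=11: queue=[B] q_used=0 → run B
t=12: (idle)
t=13: (idle)

context switches = 5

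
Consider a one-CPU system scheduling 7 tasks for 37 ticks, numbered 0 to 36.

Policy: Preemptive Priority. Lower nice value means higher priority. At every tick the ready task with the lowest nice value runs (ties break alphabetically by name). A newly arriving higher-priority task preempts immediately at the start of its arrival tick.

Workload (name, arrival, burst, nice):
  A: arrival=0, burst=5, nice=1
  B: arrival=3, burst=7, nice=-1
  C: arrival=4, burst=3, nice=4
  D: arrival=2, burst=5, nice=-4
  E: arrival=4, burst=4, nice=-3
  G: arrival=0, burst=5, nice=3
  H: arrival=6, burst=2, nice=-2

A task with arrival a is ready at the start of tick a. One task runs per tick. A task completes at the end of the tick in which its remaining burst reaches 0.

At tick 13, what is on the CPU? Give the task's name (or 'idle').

running at tick 13 = B

t=0: ready={A,G} → run A
t=1: ready={A,G} → run A
t=2: ready={A,D,G} → run D
t=3: ready={A,B,D,G} → run D
t=4: ready={A,B,C,D,E,G} → run D
t=5: ready={A,B,C,D,E,G} → run D
t=6: ready={A,B,C,D,E,G,H} → run D
t=7: ready={A,B,C,E,G,H} → run E
t=8: ready={A,B,C,E,G,H} → run E
t=9: ready={A,B,C,E,G,H} → run E
t=10: ready={A,B,C,E,G,H} → run E
t=11: ready={A,B,C,G,H} → run H
t=12: ready={A,B,C,G,H} → run H
t=13: ready={A,B,C,G} → run B
t=14: ready={A,B,C,G} → run B
t=15: ready={A,B,C,G} → run B
t=16: ready={A,B,C,G} → run B
t=17: ready={A,B,C,G} → run B
t=18: ready={A,B,C,G} → run B
t=19: ready={A,B,C,G} → run B
t=20: ready={A,C,G} → run A
t=21: ready={A,C,G} → run A
t=22: ready={A,C,G} → run A
t=23: ready={C,G} → run G
t=24: ready={C,G} → run G
t=25: ready={C,G} → run G
t=26: ready={C,G} → run G
t=27: ready={C,G} → run G
t=28: ready={C} → run C
t=29: ready={C} → run C
t=30: ready={C} → run C
t=31: (idle)
t=32: (idle)
t=33: (idle)
t=34: (idle)
t=35: (idle)
t=36: (idle)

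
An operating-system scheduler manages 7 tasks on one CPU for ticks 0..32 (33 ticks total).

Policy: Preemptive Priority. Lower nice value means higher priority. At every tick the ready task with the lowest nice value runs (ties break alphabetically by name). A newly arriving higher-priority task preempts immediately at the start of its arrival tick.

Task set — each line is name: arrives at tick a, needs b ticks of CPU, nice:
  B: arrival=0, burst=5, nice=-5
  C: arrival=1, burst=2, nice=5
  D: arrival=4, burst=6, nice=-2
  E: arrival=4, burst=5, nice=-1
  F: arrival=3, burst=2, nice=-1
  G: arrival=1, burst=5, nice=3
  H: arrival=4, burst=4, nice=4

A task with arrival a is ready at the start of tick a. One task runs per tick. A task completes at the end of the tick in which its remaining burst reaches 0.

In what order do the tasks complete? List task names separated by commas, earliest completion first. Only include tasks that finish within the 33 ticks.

t=0: ready={B} → run B
t=1: ready={B,C,G} → run B
t=2: ready={B,C,G} → run B
t=3: ready={B,C,F,G} → run B
t=4: ready={B,C,D,E,F,G,H} → run B
t=5: ready={C,D,E,F,G,H} → run D
t=6: ready={C,D,E,F,G,H} → run D
t=7: ready={C,D,E,F,G,H} → run D
t=8: ready={C,D,E,F,G,H} → run D
t=9: ready={C,D,E,F,G,H} → run D
t=10: ready={C,D,E,F,G,H} → run D
t=11: ready={C,E,F,G,H} → run E
t=12: ready={C,E,F,G,H} → run E
t=13: ready={C,E,F,G,H} → run E
t=14: ready={C,E,F,G,H} → run E
t=15: ready={C,E,F,G,H} → run E
t=16: ready={C,F,G,H} → run F
t=17: ready={C,F,G,H} → run F
t=18: ready={C,G,H} → run G
t=19: ready={C,G,H} → run G
t=20: ready={C,G,H} → run G
t=21: ready={C,G,H} → run G
t=22: ready={C,G,H} → run G
t=23: ready={C,H} → run H
t=24: ready={C,H} → run H
t=25: ready={C,H} → run H
t=26: ready={C,H} → run H
t=27: ready={C} → run C
t=28: ready={C} → run C
t=29: (idle)
t=30: (idle)
t=31: (idle)
t=32: (idle)

completion order = B, D, E, F, G, H, C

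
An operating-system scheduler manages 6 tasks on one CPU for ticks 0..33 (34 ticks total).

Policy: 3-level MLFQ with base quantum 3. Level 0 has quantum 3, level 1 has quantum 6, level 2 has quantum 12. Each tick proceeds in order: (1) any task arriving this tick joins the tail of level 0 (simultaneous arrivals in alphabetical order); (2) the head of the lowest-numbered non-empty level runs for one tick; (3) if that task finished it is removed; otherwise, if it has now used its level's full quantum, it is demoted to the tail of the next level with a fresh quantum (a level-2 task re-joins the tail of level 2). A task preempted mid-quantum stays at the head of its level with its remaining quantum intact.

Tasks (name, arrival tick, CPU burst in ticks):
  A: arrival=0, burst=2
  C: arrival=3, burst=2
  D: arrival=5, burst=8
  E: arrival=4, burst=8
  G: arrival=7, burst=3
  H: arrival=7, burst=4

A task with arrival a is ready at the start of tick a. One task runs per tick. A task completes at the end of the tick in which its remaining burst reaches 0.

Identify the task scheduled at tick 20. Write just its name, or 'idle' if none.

running at tick 20 = E

t=0: L0/L1/L2 = A/-/- → run A
t=1: L0/L1/L2 = A/-/- → run A
t=2: (idle)
t=3: L0/L1/L2 = C/-/- → run C
t=4: L0/L1/L2 = CE/-/- → run C
t=5: L0/L1/L2 = ED/-/- → run E
t=6: L0/L1/L2 = ED/-/- → run E
t=7: L0/L1/L2 = EDGH/-/- → run E
t=8: L0/L1/L2 = DGH/E/- → run D
t=9: L0/L1/L2 = DGH/E/- → run D
t=10: L0/L1/L2 = DGH/E/- → run D
t=11: L0/L1/L2 = GH/ED/- → run G
t=12: L0/L1/L2 = GH/ED/- → run G
t=13: L0/L1/L2 = GH/ED/- → run G
t=14: L0/L1/L2 = H/ED/- → run H
t=15: L0/L1/L2 = H/ED/- → run H
t=16: L0/L1/L2 = H/ED/- → run H
t=17: L0/L1/L2 = -/EDH/- → run E
t=18: L0/L1/L2 = -/EDH/- → run E
t=19: L0/L1/L2 = -/EDH/- → run E
t=20: L0/L1/L2 = -/EDH/- → run E
t=21: L0/L1/L2 = -/EDH/- → run E
t=22: L0/L1/L2 = -/DH/- → run D
t=23: L0/L1/L2 = -/DH/- → run D
t=24: L0/L1/L2 = -/DH/- → run D
t=25: L0/L1/L2 = -/DH/- → run D
t=26: L0/L1/L2 = -/DH/- → run D
t=27: L0/L1/L2 = -/H/- → run H
t=28: (idle)
t=29: (idle)
t=30: (idle)
t=31: (idle)
t=32: (idle)
t=33: (idle)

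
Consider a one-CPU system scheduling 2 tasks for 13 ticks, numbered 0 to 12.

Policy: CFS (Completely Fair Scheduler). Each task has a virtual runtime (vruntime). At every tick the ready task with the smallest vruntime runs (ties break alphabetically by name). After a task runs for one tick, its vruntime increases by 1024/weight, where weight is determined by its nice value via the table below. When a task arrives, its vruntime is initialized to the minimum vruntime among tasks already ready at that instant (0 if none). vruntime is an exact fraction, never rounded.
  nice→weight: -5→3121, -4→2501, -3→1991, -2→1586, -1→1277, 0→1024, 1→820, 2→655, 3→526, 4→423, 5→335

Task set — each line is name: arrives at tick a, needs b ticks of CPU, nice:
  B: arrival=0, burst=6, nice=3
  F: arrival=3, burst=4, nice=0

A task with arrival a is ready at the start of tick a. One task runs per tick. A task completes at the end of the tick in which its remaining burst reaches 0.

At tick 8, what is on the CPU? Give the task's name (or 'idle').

t=0: vr[B=0] → run B
t=1: vr[B=512/263] → run B
t=2: vr[B=1024/263] → run B
t=3: vr[B=1536/263 F=1536/263] → run B
t=4: vr[B=2048/263 F=1536/263] → run F
t=5: vr[B=2048/263 F=1799/263] → run F
t=6: vr[B=2048/263 F=2062/263] → run B
t=7: vr[B=2560/263 F=2062/263] → run F
t=8: vr[B=2560/263 F=2325/263] → run F
t=9: vr[B=2560/263] → run B
t=10: (idle)
t=11: (idle)
t=12: (idle)

running at tick 8 = F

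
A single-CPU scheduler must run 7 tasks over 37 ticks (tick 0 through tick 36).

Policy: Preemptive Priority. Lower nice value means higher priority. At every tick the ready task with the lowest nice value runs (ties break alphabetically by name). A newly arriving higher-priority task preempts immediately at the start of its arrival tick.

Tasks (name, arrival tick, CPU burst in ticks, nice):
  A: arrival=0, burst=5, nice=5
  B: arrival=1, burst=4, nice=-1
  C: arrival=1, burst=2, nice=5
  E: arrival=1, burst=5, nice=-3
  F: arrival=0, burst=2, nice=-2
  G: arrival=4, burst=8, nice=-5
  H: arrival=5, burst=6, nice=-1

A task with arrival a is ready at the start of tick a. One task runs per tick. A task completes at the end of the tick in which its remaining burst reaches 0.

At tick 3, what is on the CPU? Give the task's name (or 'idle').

running at tick 3 = E

t=0: ready={A,F} → run F
t=1: ready={A,B,C,E,F} → run E
t=2: ready={A,B,C,E,F} → run E
t=3: ready={A,B,C,E,F} → run E
t=4: ready={A,B,C,E,F,G} → run G
t=5: ready={A,B,C,E,F,G,H} → run G
t=6: ready={A,B,C,E,F,G,H} → run G
t=7: ready={A,B,C,E,F,G,H} → run G
t=8: ready={A,B,C,E,F,G,H} → run G
t=9: ready={A,B,C,E,F,G,H} → run G
t=10: ready={A,B,C,E,F,G,H} → run G
t=11: ready={A,B,C,E,F,G,H} → run G
t=12: ready={A,B,C,E,F,H} → run E
t=13: ready={A,B,C,E,F,H} → run E
t=14: ready={A,B,C,F,H} → run F
t=15: ready={A,B,C,H} → run B
t=16: ready={A,B,C,H} → run B
t=17: ready={A,B,C,H} → run B
t=18: ready={A,B,C,H} → run B
t=19: ready={A,C,H} → run H
t=20: ready={A,C,H} → run H
t=21: ready={A,C,H} → run H
t=22: ready={A,C,H} → run H
t=23: ready={A,C,H} → run H
t=24: ready={A,C,H} → run H
t=25: ready={A,C} → run A
t=26: ready={A,C} → run A
t=27: ready={A,C} → run A
t=28: ready={A,C} → run A
t=29: ready={A,C} → run A
t=30: ready={C} → run C
t=31: ready={C} → run C
t=32: (idle)
t=33: (idle)
t=34: (idle)
t=35: (idle)
t=36: (idle)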